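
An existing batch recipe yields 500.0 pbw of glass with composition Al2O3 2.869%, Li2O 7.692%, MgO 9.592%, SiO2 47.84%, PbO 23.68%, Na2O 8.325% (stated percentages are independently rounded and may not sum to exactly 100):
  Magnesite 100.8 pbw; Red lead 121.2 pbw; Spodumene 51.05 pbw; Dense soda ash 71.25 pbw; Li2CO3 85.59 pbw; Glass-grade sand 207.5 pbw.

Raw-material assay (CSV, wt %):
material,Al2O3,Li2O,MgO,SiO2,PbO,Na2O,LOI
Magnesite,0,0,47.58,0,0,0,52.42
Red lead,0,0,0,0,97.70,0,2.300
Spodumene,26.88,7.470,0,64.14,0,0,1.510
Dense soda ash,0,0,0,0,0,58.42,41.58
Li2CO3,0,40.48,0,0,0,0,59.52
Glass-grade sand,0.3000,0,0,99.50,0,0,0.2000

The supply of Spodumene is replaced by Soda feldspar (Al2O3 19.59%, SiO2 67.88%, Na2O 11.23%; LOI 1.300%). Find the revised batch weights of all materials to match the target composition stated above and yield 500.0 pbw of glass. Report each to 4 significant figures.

Full precision is held through every step. The intermediate values appear with 4-significant-figure rounding within the worked lines — every reported figure takes just one rounding; all derived quantities are carried using the weight values on 500.0 pbw of glass at full float precision (glass mass, totals, LOI, the six compositions, the yield), as set out in either problem or answer.
Target masses of each oxide per 500.0 pbw glass:
  Al2O3: 2.869% × 500.0 = 14.34 pbw
  Li2O: 7.692% × 500.0 = 38.46 pbw
  MgO: 9.592% × 500.0 = 47.96 pbw
  SiO2: 47.84% × 500.0 = 239.2 pbw
  PbO: 23.68% × 500.0 = 118.4 pbw
  Na2O: 8.325% × 500.0 = 41.62 pbw
Oxide-by-oxide audit given the weights on record, at the basis given (oxide sums agree with the targets net of answer rounding effects):
  Al2O3: 70.28·0.1959 + 192.5·0.003000 = 14.35 pbw (target 14.34 pbw)
  Li2O: 95.01·0.4048 = 38.46 pbw (target 38.46 pbw)
  MgO: 100.8·0.4758 = 47.96 pbw (target 47.96 pbw)
  SiO2: 70.28·0.6788 + 192.5·0.9950 = 239.2 pbw (target 239.2 pbw)
  PbO: 121.2·0.9770 = 118.4 pbw (target 118.4 pbw)
  Na2O: 70.28·0.1123 + 57.74·0.5842 = 41.62 pbw (target 41.62 pbw)
The glass-mass cross-check: batch total minus LOI = 500.0 pbw (per-oxide target masses sum to 500.0 pbw; the stated basis being 500.0 pbw — differing by rounding only).
Whole-batch sum: Σ batch = 637.5 pbw; Σ batch·LOI gives LOI loss = 137.5 pbw; the yield ratio, glass ÷ batch: 78.43%.

Revised batch per 500.0 pbw glass:
  Magnesite: 100.8 pbw
  Red lead: 121.2 pbw
  Soda feldspar: 70.28 pbw
  Dense soda ash: 57.74 pbw
  Li2CO3: 95.01 pbw
  Glass-grade sand: 192.5 pbw
Total batch = 637.5 pbw; LOI loss = 137.5 pbw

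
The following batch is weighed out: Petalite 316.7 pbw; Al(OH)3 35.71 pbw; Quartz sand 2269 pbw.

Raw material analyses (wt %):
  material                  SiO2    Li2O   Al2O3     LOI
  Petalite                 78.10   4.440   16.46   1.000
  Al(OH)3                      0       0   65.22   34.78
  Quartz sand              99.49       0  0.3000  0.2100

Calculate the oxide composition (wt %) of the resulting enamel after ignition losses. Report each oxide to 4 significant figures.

All internal work keeps exact precision from first step to last. Working values are printed with 4-significant-figure rounding in the printout — each reported figure takes exactly one rounding; the derived quantities are re-derived from the batch weights at 2601 pbw of glass in full float precision (three oxide percentages, net glass mass, the totals, ignition loss, yield) as given in the problem or the answer.
Mass of each oxide from the mix:
  SiO2: 316.7·0.7810 + 2269·0.9949 = 2505 pbw
  Li2O: 316.7·0.04440 = 14.06 pbw
  Al2O3: 316.7·0.1646 + 35.71·0.6522 + 2269·0.003000 = 82.23 pbw
LOI: 316.7·0.01000 + 35.71·0.3478 + 2269·0.002100 = 20.35 pbw
The glass mass, total less LOI, = 2621 − 20.35 = 2601 pbw (= Σ oxide masses)
each oxide over glass, ×100, is wt %

Glass mass = 2601 pbw (batch 2621 − LOI 20.35).
Composition: SiO2 96.30%, Li2O 0.5406%, Al2O3 3.161%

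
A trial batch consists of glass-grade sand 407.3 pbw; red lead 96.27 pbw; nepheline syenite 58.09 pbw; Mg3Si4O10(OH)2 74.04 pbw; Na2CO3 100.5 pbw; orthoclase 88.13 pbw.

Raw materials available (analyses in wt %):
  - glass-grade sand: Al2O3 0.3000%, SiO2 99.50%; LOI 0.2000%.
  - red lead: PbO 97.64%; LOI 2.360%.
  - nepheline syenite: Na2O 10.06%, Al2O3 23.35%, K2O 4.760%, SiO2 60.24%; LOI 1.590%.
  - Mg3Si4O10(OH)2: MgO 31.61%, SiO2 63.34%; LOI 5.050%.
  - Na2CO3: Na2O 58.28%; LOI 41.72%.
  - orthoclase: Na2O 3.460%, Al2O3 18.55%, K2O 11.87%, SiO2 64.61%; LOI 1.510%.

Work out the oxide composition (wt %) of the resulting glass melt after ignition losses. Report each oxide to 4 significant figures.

In-progress results are printed with 4-significant-digit rounding in the printout; every computation maintains exact precision from start to finish. Each reported number is rounded a single time — the derived quantities, including the totals, yield, the six compositions, net glass mass, LOI, are re-derived from the weighed amounts for 773.3 pbw of glass at full float precision, as set out in the problem or answer text.
Mass of each oxide from the mix:
  Na2O: 58.09·0.1006 + 100.5·0.5828 + 88.13·0.03460 = 67.46 pbw
  Al2O3: 407.3·0.003000 + 58.09·0.2335 + 88.13·0.1855 = 31.13 pbw
  K2O: 58.09·0.04760 + 88.13·0.1187 = 13.23 pbw
  MgO: 74.04·0.3161 = 23.40 pbw
  SiO2: 407.3·0.9950 + 58.09·0.6024 + 74.04·0.6334 + 88.13·0.6461 = 544.1 pbw
  PbO: 96.27·0.9764 = 94.00 pbw
LOI: 407.3·0.002000 + 96.27·0.02360 + 58.09·0.01590 + 74.04·0.05050 + 100.5·0.4172 + 88.13·0.01510 = 51.01 pbw
Resulting glass, batch − LOI: 824.3 − 51.01 = 773.3 pbw (matching Σ of the oxides)
oxide / glass × 100 gives the wt %

Glass mass = 773.3 pbw (batch 824.3 − LOI 51.01).
Composition: Na2O 8.724%, Al2O3 4.026%, K2O 1.710%, MgO 3.026%, SiO2 70.36%, PbO 12.16%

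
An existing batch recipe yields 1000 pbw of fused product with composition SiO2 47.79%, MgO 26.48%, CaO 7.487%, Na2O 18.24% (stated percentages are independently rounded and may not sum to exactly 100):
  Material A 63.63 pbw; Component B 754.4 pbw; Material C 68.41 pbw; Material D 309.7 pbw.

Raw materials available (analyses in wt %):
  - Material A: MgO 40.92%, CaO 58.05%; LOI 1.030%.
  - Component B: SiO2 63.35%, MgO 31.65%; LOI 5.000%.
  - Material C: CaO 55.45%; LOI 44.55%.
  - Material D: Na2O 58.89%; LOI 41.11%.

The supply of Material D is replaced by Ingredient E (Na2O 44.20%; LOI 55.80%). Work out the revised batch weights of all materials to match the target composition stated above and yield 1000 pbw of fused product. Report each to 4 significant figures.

All arithmetic holds full float precision from first step to last; working values are displayed, rounded to 4 significant digits, across the worked steps; each reported result takes a single rounding; derived quantities, which include totals, net glass mass, ignition loss, the four compositions, yield, are re-derived in full float precision, as set out in the problem or the answer, from the batch weights per 1000 pbw of glass.
Oxide-by-oxide targets in 1000 pbw fused product:
  SiO2: 47.79% × 1000 = 477.9 pbw
  MgO: 26.48% × 1000 = 264.8 pbw
  CaO: 7.487% × 1000 = 74.87 pbw
  Na2O: 18.24% × 1000 = 182.4 pbw
Checking each oxide sum per the reported batch figures, relative to the basis at hand (sums match the target masses within answer rounding):
  SiO2: 754.4·0.6335 = 477.9 pbw (target 477.9 pbw)
  MgO: 63.63·0.4092 + 754.4·0.3165 = 264.8 pbw (target 264.8 pbw)
  CaO: 63.63·0.5805 + 68.41·0.5545 = 74.87 pbw (target 74.87 pbw)
  Na2O: 412.7·0.4420 = 182.4 pbw (target 182.4 pbw)
The glass-mass cross-check: batch Σ − ignition loss = 1000 pbw (the Σ of target masses is 1000 pbw; against the stated basis, 1000 pbw — any gap is answer rounding).
Summing the batch: Σ batch = 1299 pbw; LOI loss = Σ batch·LOI = 299.1 pbw; glass ÷ batch gives a yield of 76.97%.

Revised batch per 1000 pbw fused product:
  Material A: 63.63 pbw
  Component B: 754.4 pbw
  Material C: 68.41 pbw
  Ingredient E: 412.7 pbw
Total batch = 1299 pbw; LOI loss = 299.1 pbw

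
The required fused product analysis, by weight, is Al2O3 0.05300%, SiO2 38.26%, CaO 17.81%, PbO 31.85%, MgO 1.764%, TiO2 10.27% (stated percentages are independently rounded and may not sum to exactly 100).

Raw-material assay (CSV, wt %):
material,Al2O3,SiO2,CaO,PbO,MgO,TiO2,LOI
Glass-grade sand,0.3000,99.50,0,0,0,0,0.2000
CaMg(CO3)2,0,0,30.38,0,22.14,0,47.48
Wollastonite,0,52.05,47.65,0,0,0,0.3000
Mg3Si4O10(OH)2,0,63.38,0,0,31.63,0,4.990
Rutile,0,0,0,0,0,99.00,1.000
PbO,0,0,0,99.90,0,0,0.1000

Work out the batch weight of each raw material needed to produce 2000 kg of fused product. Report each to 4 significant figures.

Intermediates are printed (rounded to four significant digits) at each printed step. The whole derivation holds exact precision from first step to last — a single rounding yields each reported result. Derived quantities are recomputed in full precision (totals, LOI, the six compositions, net glass mass, the yield) from the weighed amounts for 2000 kg of glass as written in the problem or answer text.
Per-oxide target masses for 2000 kg fused product:
  Al2O3: 0.05300% × 2000 = 1.060 kg
  SiO2: 38.26% × 2000 = 765.2 kg
  CaO: 17.81% × 2000 = 356.2 kg
  PbO: 31.85% × 2000 = 637.0 kg
  MgO: 1.764% × 2000 = 35.28 kg
  TiO2: 10.27% × 2000 = 205.4 kg
Sums-versus-targets review from the weights as reported, on the stated basis (oxide sums agree with the targets exact up to rounding of places):
  Al2O3: 353.3·0.003000 = 1.060 kg (target 1.060 kg)
  SiO2: 353.3·0.9950 + 709.6·0.5205 + 69.88·0.6338 = 765.2 kg (target 765.2 kg)
  CaO: 59.51·0.3038 + 709.6·0.4765 = 356.2 kg (target 356.2 kg)
  PbO: 637.6·0.9990 = 637.0 kg (target 637.0 kg)
  MgO: 59.51·0.2214 + 69.88·0.3163 = 35.28 kg (target 35.28 kg)
  TiO2: 207.5·0.9900 = 205.4 kg (target 205.4 kg)
Auditing the glass mass value: total charge less LOI = 2000 kg (targets for the oxides total 2000 kg; with the basis standing at 2000 kg — a pure rounding effect).
Whole-batch sum: Σ batch = 2037 kg; LOI loss = Σ batch·LOI = 37.29 kg; glass ÷ batch gives a yield of 98.17%.

Batch per 2000 kg fused product:
  Glass-grade sand: 353.3 kg
  CaMg(CO3)2: 59.51 kg
  Wollastonite: 709.6 kg
  Mg3Si4O10(OH)2: 69.88 kg
  Rutile: 207.5 kg
  PbO: 637.6 kg
Total batch = 2037 kg; LOI loss = 37.29 kg; yield = 98.17%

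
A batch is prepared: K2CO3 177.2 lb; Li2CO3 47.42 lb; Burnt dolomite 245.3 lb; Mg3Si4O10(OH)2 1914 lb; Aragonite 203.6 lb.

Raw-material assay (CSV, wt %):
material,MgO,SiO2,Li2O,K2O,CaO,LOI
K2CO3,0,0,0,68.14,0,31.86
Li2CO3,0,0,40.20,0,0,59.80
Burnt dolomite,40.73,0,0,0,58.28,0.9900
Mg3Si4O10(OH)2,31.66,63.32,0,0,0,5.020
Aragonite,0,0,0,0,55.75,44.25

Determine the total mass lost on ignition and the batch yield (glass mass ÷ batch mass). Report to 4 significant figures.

The intermediate values are shown (rounded to 4 significant digits) alongside each step. The working math maintains full precision in every operation — each reported result is rounded just once. The derived quantities, including glass mass, the five compositions, LOI, the totals, yield, are re-derived starting from the weights for 2314 lb of glass at exact precision precisely as stated by question or answer.
Loss on ignition, line by line:
  K2CO3: 177.2 × 0.3186 = 56.46 lb
  Li2CO3: 47.42 × 0.5980 = 28.36 lb
  Burnt dolomite: 245.3 × 0.009900 = 2.428 lb
  Mg3Si4O10(OH)2: 1914 × 0.05020 = 96.08 lb
  Aragonite: 203.6 × 0.4425 = 90.09 lb
Total LOI = 273.4 lb
Glass = batch − LOI = 2588 − 273.4 = 2314 lb

LOI loss = 273.4 lb; glass = 2314 lb; yield = 89.43%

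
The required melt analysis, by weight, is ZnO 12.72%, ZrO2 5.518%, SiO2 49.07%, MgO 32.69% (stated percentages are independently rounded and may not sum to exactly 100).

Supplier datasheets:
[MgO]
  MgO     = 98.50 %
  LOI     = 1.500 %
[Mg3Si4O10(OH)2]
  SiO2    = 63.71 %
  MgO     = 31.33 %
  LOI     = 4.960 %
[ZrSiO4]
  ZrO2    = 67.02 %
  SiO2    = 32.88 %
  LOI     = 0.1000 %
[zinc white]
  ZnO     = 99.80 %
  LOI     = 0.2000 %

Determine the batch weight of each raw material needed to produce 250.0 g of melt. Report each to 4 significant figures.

Batch per 250.0 g melt:
  MgO: 25.10 g
  Mg3Si4O10(OH)2: 181.9 g
  ZrSiO4: 20.58 g
  zinc white: 31.86 g
Total batch = 259.4 g; LOI loss = 9.483 g; yield = 96.34%

All internal work carries exact precision end to end; working values appear (rounded to four significant figures) on the page — every reported value is rounded just once — the derived quantities (totals, yield, LOI, glass mass, the four compositions) are re-derived using the weight values per 250.0 g of glass at exact precision as set out in the problem or the answer.
The oxide mass targets at 250.0 g melt:
  ZnO: 12.72% × 250.0 = 31.80 g
  ZrO2: 5.518% × 250.0 = 13.80 g
  SiO2: 49.07% × 250.0 = 122.7 g
  MgO: 32.69% × 250.0 = 81.72 g
Oxide-by-oxide audit per the reported batch figures, for the quoted basis mass (target by target, the sums agree within answer rounding):
  ZnO: 31.86·0.9980 = 31.80 g (target 31.80 g)
  ZrO2: 20.58·0.6702 = 13.79 g (target 13.80 g)
  SiO2: 181.9·0.6371 + 20.58·0.3288 = 122.7 g (target 122.7 g)
  MgO: 25.10·0.9850 + 181.9·0.3133 = 81.71 g (target 81.72 g)
Glass-mass bookkeeping: whole batch net of LOI = 250.0 g (oxide target masses add up to 250.0 g; with the basis standing at 250.0 g — rounding explains the deltas).
Summing the batch: Σ batch = 259.4 g; ignition loss, Σ(batch × LOI) = 9.483 g; glass ÷ batch gives a yield of 96.34%.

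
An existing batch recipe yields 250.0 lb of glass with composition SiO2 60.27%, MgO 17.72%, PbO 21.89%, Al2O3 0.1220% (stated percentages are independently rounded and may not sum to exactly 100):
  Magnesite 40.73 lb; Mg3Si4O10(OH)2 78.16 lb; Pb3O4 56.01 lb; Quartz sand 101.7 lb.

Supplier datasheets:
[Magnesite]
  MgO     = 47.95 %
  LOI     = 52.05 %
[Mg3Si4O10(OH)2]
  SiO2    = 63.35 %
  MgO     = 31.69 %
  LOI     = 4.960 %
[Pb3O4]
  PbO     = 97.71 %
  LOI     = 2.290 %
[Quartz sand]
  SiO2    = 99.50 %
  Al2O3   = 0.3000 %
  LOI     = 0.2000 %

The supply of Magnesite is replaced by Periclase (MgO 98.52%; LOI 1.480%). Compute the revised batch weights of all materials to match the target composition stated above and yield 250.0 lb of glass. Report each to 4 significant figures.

Revised batch per 250.0 lb glass:
  Periclase: 19.82 lb
  Mg3Si4O10(OH)2: 78.16 lb
  Pb3O4: 56.01 lb
  Quartz sand: 101.7 lb
Total batch = 255.7 lb; LOI loss = 5.656 lb

Intermediates are displayed rounded to 4 significant digits when written out; every computation keeps full float precision through every step. Every reported result sees exactly one rounding. The derived quantities, which include the four compositions, the totals, the yield, LOI, glass mass, are recomputed in full precision, as they appear in the problem or answer text, using the weight values on 250.0 lb of glass.
Target oxide masses per 250.0 lb glass:
  SiO2: 60.27% × 250.0 = 150.7 lb
  MgO: 17.72% × 250.0 = 44.30 lb
  PbO: 21.89% × 250.0 = 54.72 lb
  Al2O3: 0.1220% × 250.0 = 0.3050 lb
Sums-versus-targets review given the weights on record, at the basis given (every target is met by its sum once rounding is allowed for):
  SiO2: 78.16·0.6335 + 101.7·0.9950 = 150.7 lb (target 150.7 lb)
  MgO: 19.82·0.9852 + 78.16·0.3169 = 44.30 lb (target 44.30 lb)
  PbO: 56.01·0.9771 = 54.73 lb (target 54.72 lb)
  Al2O3: 101.7·0.003000 = 0.3051 lb (target 0.3050 lb)
Auditing the glass mass value: net batch after ignition = 250.0 lb (summing oxide targets gives 250.0 lb; stated basis 250.0 lb — rounding explains the deltas).
Batch grand total — Σ batch = 255.7 lb; LOI loss = Σ batch·LOI = 5.656 lb; yield = glass ÷ total batch = 97.79%.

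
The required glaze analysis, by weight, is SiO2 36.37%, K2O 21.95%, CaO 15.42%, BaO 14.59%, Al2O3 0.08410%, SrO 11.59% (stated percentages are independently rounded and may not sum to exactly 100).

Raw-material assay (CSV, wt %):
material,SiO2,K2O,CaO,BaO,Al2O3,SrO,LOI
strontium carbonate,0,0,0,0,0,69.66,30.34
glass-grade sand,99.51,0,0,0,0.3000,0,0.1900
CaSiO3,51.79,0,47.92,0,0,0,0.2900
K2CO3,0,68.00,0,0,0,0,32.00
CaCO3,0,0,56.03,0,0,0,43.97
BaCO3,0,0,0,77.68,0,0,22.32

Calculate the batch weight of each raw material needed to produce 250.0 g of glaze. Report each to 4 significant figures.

The working math holds exact precision from first step to last; mid-chain values are shown (rounded to four significant figures) within the worked lines; a single rounding yields every reported value. Derived quantities are computed using the weight values at 250.0 g of glass at full float precision (totals, ignition loss, the yield, six oxide percentages, net glass mass), as set out in the problem or answer text.
Per-oxide target masses for 250.0 g glaze:
  SiO2: 36.37% × 250.0 = 90.92 g
  K2O: 21.95% × 250.0 = 54.88 g
  CaO: 15.42% × 250.0 = 38.55 g
  BaO: 14.59% × 250.0 = 36.48 g
  Al2O3: 0.08410% × 250.0 = 0.2102 g
  SrO: 11.59% × 250.0 = 28.98 g
Mass-balance tally per oxide on the weights just shown, relative to the basis at hand (oxide sums agree with the targets inside rounding margins):
  SiO2: 70.08·0.9951 + 40.91·0.5179 = 90.92 g (target 90.92 g)
  K2O: 80.70·0.6800 = 54.88 g (target 54.88 g)
  CaO: 40.91·0.4792 + 33.82·0.5603 = 38.55 g (target 38.55 g)
  BaO: 46.96·0.7768 = 36.48 g (target 36.48 g)
  Al2O3: 70.08·0.003000 = 0.2102 g (target 0.2102 g)
  SrO: 41.59·0.6966 = 28.97 g (target 28.98 g)
Glass-mass closure: Σ batch − LOI loss = 250.0 g (oxide target masses add up to 250.0 g; against the stated basis, 250.0 g — a pure rounding effect).
Adding the batch up: Σ batch = 314.1 g; Σ batch·LOI gives LOI loss = 64.05 g; as yield: glass ÷ batch → 79.61%.

Batch per 250.0 g glaze:
  strontium carbonate: 41.59 g
  glass-grade sand: 70.08 g
  CaSiO3: 40.91 g
  K2CO3: 80.70 g
  CaCO3: 33.82 g
  BaCO3: 46.96 g
Total batch = 314.1 g; LOI loss = 64.05 g; yield = 79.61%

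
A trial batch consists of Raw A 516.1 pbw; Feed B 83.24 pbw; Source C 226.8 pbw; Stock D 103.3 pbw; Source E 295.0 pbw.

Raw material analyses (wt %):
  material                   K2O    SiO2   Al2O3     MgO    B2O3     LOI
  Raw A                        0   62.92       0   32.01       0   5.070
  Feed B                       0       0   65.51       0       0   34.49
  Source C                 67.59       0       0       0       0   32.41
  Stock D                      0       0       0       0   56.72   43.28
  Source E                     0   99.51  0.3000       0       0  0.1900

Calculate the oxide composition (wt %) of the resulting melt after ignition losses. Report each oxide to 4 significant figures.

Glass mass = 1051 pbw (batch 1224 − LOI 173.7).
Composition: K2O 14.59%, SiO2 58.84%, Al2O3 5.274%, MgO 15.72%, B2O3 5.576%

Working values are displayed rounded to 4 significant digits when written out. Every computation holds full float precision at all times. Every reported figure takes exactly one rounding. Derived quantities (yield, the five compositions, ignition loss, net glass mass, the totals) are computed from the weighed amounts for 1051 pbw of glass in full float precision as written in question or answer.
Oxide masses out of the charge:
  K2O: 226.8·0.6759 = 153.3 pbw
  SiO2: 516.1·0.6292 + 295.0·0.9951 = 618.3 pbw
  Al2O3: 83.24·0.6551 + 295.0·0.003000 = 55.42 pbw
  MgO: 516.1·0.3201 = 165.2 pbw
  B2O3: 103.3·0.5672 = 58.59 pbw
LOI: 516.1·0.05070 + 83.24·0.3449 + 226.8·0.3241 + 103.3·0.4328 + 295.0·0.001900 = 173.7 pbw
Glass = total batch minus LOI = 1224 − 173.7 = 1051 pbw (= the summed oxide contributions)
wt % = oxide mass / glass mass × 100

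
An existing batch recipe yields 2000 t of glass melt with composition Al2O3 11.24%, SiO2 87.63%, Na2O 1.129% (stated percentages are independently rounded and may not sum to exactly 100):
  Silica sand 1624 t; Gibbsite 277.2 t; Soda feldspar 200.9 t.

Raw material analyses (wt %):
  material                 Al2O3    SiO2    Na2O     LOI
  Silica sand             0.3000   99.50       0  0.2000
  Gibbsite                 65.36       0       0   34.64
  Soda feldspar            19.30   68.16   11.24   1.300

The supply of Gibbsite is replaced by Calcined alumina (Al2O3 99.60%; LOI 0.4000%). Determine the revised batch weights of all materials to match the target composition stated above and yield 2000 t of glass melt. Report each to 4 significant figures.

Revised batch per 2000 t glass melt:
  Silica sand: 1624 t
  Calcined alumina: 181.9 t
  Soda feldspar: 200.9 t
Total batch = 2007 t; LOI loss = 6.587 t

Intermediates are printed rounded to four significant figures. All internal work carries full float precision end to end. Each reported figure sees exactly one rounding — the derived quantities, which include glass mass, totals, the yield, LOI, the three compositions, are rebuilt in exact precision, as quoted within the question or the answer, from the weighed amounts at 2000 t of glass.
Target masses of each oxide per 2000 t glass melt:
  Al2O3: 11.24% × 2000 = 224.8 t
  SiO2: 87.63% × 2000 = 1753 t
  Na2O: 1.129% × 2000 = 22.58 t
Mass-balance tally per oxide using the reported weights, against the basis in use (each sum matches its target mass exact up to rounding of places):
  Al2O3: 1624·0.003000 + 181.9·0.9960 + 200.9·0.1930 = 224.8 t (target 224.8 t)
  SiO2: 1624·0.9950 + 200.9·0.6816 = 1753 t (target 1753 t)
  Na2O: 200.9·0.1124 = 22.58 t (target 22.58 t)
Glass mass check: batch total minus LOI = 2000 t (the Σ of target masses is 2000 t; against the stated basis, 2000 t — gaps are rounding artifacts).
Total batch = Σ batch = 2007 t; the LOI term Σ batch·LOI equals 6.587 t; as yield: glass ÷ batch → 99.67%.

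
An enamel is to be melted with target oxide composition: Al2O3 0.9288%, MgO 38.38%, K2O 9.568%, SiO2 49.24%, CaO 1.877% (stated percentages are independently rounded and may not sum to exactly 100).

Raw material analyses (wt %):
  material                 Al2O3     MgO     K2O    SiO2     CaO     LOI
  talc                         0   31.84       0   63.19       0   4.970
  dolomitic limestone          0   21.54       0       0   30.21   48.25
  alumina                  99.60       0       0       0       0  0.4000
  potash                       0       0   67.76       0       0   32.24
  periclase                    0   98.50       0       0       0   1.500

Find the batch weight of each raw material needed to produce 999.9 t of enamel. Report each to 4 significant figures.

Batch per 999.9 t enamel:
  talc: 779.2 t
  dolomitic limestone: 62.13 t
  alumina: 9.324 t
  potash: 141.2 t
  periclase: 124.2 t
Total batch = 1116 t; LOI loss = 116.1 t; yield = 89.59%

In-progress results appear rounded to 4 significant digits across the worked steps; all internal work holds exact precision from start to finish. Exactly one rounding lands on each reported value — the derived quantities, including LOI, the totals, net glass mass, the yield, the five compositions, are carried starting from the weights at 999.9 t of glass in full precision, as given in the problem or the answer.
Oxide mass targets, per 999.9 t enamel:
  Al2O3: 0.9288% × 999.9 = 9.287 t
  MgO: 38.38% × 999.9 = 383.8 t
  K2O: 9.568% × 999.9 = 95.67 t
  SiO2: 49.24% × 999.9 = 492.4 t
  CaO: 1.877% × 999.9 = 18.77 t
Sums-versus-targets review using the reported weights, per the basis as stated (each sum matches its target mass up to rounding of the answer):
  Al2O3: 9.324·0.9960 = 9.287 t (target 9.287 t)
  MgO: 779.2·0.3184 + 62.13·0.2154 + 124.2·0.9850 = 383.8 t (target 383.8 t)
  K2O: 141.2·0.6776 = 95.68 t (target 95.67 t)
  SiO2: 779.2·0.6319 = 492.4 t (target 492.4 t)
  CaO: 62.13·0.3021 = 18.77 t (target 18.77 t)
Auditing the glass mass value: total batch − LOI = 999.9 t (per-oxide target masses sum to 999.8 t; against the stated basis, 999.9 t — rounding explains the deltas).
Summing the batch: Σ batch = 1116 t; ignition loss, Σ(batch × LOI) = 116.1 t; the yield ratio, glass ÷ batch: 89.59%.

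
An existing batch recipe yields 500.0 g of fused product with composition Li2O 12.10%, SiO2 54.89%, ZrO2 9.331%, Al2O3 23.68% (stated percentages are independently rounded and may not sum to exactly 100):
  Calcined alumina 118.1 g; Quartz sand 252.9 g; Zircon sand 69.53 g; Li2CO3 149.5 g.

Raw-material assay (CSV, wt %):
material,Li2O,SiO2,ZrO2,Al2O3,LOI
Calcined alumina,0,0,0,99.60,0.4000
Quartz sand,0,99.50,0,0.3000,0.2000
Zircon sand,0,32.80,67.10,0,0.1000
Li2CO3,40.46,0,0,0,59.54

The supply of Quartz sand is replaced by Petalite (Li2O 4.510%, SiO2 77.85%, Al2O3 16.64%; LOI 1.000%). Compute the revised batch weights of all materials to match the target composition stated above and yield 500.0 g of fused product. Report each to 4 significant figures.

Every computation keeps full float precision all the way through; mid-chain values are shown, with 4-significant-digit rounding, in the working. Every reported figure takes just one rounding. The derived quantities, including yield, four oxide percentages, glass mass, totals, LOI, are carried from the weighed amounts per 500.0 g of glass in exact precision, precisely as stated by problem or answer.
Oxide-by-oxide targets in 500.0 g fused product:
  Li2O: 12.10% × 500.0 = 60.50 g
  SiO2: 54.89% × 500.0 = 274.4 g
  ZrO2: 9.331% × 500.0 = 46.66 g
  Al2O3: 23.68% × 500.0 = 118.4 g
Checking each oxide sum applying the batch weights above, under the basis named above (summed amounts equal target values inside rounding margins):
  Li2O: 323.2·0.04510 + 113.5·0.4046 = 60.50 g (target 60.50 g)
  SiO2: 323.2·0.7785 + 69.53·0.3280 = 274.4 g (target 274.4 g)
  ZrO2: 69.53·0.6710 = 46.65 g (target 46.66 g)
  Al2O3: 64.87·0.9960 + 323.2·0.1664 = 118.4 g (target 118.4 g)
Consistency of the glass mass: total charge less LOI = 500.0 g (per-oxide target masses sum to 500.0 g; against the stated basis, 500.0 g — differing by rounding only).
Adding the batch up: Σ batch = 571.1 g; the LOI term Σ batch·LOI equals 71.14 g; glass ÷ batch gives a yield of 87.54%.

Revised batch per 500.0 g fused product:
  Calcined alumina: 64.87 g
  Petalite: 323.2 g
  Zircon sand: 69.53 g
  Li2CO3: 113.5 g
Total batch = 571.1 g; LOI loss = 71.14 g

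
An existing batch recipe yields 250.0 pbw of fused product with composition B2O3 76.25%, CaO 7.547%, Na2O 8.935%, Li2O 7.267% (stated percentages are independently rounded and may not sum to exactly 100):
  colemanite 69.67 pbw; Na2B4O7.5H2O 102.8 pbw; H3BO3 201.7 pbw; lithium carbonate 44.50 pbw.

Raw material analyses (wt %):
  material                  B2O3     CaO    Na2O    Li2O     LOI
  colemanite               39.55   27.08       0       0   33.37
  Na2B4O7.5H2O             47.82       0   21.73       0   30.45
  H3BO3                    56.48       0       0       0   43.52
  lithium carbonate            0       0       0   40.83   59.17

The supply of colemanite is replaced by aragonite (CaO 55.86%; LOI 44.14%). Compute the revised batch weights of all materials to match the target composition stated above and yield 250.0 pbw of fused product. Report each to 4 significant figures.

Revised batch per 250.0 pbw fused product:
  aragonite: 33.78 pbw
  Na2B4O7.5H2O: 102.8 pbw
  H3BO3: 250.5 pbw
  lithium carbonate: 44.50 pbw
Total batch = 431.6 pbw; LOI loss = 181.6 pbw

All arithmetic holds exact precision from first step to last. Intermediates are shown (rounded to 4 significant digits) on the page; each reported value includes exactly one rounding — all derived quantities are recomputed from the weighed amounts for 250.0 pbw of glass in full precision (LOI, the yield, the totals, glass mass, four oxide percentages), exactly as printed in question or answer.
Oxide-by-oxide targets in 250.0 pbw fused product:
  B2O3: 76.25% × 250.0 = 190.6 pbw
  CaO: 7.547% × 250.0 = 18.87 pbw
  Na2O: 8.935% × 250.0 = 22.34 pbw
  Li2O: 7.267% × 250.0 = 18.17 pbw
Per-oxide balance check given the weights on record, versus the basis set out (oxide sums agree with the targets modulo rounding of the values):
  B2O3: 102.8·0.4782 + 250.5·0.5648 = 190.6 pbw (target 190.6 pbw)
  CaO: 33.78·0.5586 = 18.87 pbw (target 18.87 pbw)
  Na2O: 102.8·0.2173 = 22.34 pbw (target 22.34 pbw)
  Li2O: 44.50·0.4083 = 18.17 pbw (target 18.17 pbw)
Auditing the glass mass value: batch Σ − ignition loss = 250.0 pbw (per-oxide target masses sum to 250.0 pbw; the stated basis being 250.0 pbw — deltas are rounding alone).
Whole-batch sum: Σ batch = 431.6 pbw; Σ batch·LOI gives LOI loss = 181.6 pbw; yield, glass over the total, = 57.93%.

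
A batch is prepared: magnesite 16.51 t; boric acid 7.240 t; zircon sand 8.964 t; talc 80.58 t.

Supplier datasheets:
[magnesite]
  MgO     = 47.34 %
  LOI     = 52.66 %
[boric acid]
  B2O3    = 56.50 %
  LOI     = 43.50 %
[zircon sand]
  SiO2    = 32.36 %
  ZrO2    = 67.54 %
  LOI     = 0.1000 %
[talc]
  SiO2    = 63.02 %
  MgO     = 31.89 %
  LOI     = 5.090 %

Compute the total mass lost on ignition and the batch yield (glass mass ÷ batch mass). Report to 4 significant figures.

LOI loss = 15.95 t; glass = 97.34 t; yield = 85.92%

The whole derivation keeps exact precision end to end. Intermediates are shown rounded to four significant figures on the page — every reported number undergoes a single rounding — all derived quantities (LOI, totals, yield, four oxide percentages, glass mass) are re-derived in full float precision using the weight values for 97.34 t of glass exactly as shown in question or answer.
Loss on ignition, line by line:
  magnesite: 16.51 × 0.5266 = 8.694 t
  boric acid: 7.240 × 0.4350 = 3.149 t
  zircon sand: 8.964 × 0.001000 = 0.008964 t
  talc: 80.58 × 0.05090 = 4.102 t
Total LOI = 15.95 t
Glass = batch − LOI = 113.3 − 15.95 = 97.34 t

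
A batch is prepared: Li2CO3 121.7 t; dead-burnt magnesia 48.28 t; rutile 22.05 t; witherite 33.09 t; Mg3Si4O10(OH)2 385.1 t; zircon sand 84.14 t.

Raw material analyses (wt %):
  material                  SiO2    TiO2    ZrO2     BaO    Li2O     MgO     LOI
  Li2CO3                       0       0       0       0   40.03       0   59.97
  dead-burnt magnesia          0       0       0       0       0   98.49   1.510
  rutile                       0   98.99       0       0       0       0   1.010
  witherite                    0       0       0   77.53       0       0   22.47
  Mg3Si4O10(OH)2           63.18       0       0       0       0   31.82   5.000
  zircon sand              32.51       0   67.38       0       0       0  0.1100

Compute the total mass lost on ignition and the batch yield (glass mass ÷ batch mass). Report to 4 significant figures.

LOI loss = 100.7 t; glass = 593.6 t; yield = 85.49%

All internal work keeps exact precision end to end — rounding to four significant figures governs each mid-chain value as printed — a single rounding completes every reported value — the derived quantities, including the yield, the totals, six oxide percentages, glass mass, LOI, are re-derived from the weighed amounts per 593.6 t of glass in exact precision, as quoted within the problem or answer text.
Loss on ignition, line by line:
  Li2CO3: 121.7 × 0.5997 = 72.98 t
  dead-burnt magnesia: 48.28 × 0.01510 = 0.7290 t
  rutile: 22.05 × 0.01010 = 0.2227 t
  witherite: 33.09 × 0.2247 = 7.435 t
  Mg3Si4O10(OH)2: 385.1 × 0.05000 = 19.26 t
  zircon sand: 84.14 × 0.001100 = 0.09255 t
Total LOI = 100.7 t
Glass = batch − LOI = 694.4 − 100.7 = 593.6 t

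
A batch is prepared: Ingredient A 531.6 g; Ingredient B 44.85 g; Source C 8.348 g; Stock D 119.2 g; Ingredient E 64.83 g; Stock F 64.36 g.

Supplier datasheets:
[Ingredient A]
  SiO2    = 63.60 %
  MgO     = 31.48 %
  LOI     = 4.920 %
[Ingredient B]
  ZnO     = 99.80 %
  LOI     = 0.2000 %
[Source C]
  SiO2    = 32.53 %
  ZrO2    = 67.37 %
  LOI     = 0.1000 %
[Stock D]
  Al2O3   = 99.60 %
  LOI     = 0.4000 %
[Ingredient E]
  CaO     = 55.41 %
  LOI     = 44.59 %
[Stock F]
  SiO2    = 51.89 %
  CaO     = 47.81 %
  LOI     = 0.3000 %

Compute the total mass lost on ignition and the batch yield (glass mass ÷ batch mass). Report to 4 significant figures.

LOI loss = 55.83 g; glass = 777.4 g; yield = 93.30%

Values along the way are shown, rounded to 4 significant figures, in the working; the working math runs at exact precision throughout. Every reported number is rounded a single time — derived quantities are recomputed in full float precision (the six compositions, glass mass, ignition loss, yield, the totals) starting from the weights for 777.4 g of glass as written in either problem or answer.
Ignition loss by material:
  Ingredient A: 531.6 × 0.04920 = 26.15 g
  Ingredient B: 44.85 × 0.002000 = 0.08970 g
  Source C: 8.348 × 0.001000 = 0.008348 g
  Stock D: 119.2 × 0.004000 = 0.4768 g
  Ingredient E: 64.83 × 0.4459 = 28.91 g
  Stock F: 64.36 × 0.003000 = 0.1931 g
Total LOI = 55.83 g
Glass = batch − LOI = 833.2 − 55.83 = 777.4 g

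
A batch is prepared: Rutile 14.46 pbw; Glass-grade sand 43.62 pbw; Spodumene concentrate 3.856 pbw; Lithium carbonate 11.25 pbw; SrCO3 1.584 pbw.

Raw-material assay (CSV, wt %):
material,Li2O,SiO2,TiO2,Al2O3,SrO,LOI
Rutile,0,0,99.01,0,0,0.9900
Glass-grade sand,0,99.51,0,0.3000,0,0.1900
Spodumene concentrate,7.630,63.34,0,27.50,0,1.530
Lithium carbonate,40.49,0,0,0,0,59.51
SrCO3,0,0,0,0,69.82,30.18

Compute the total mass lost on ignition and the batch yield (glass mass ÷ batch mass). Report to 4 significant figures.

LOI loss = 7.458 pbw; glass = 67.31 pbw; yield = 90.03%

Each numeric step runs at full precision from start to finish. In-progress results are shown rounded off to 4 significant digits when written out. Each reported figure takes a single rounding — all derived quantities (the five compositions, the totals, the yield, LOI, glass mass) are rebuilt starting from the weights at 67.31 pbw of glass at exact precision, exactly as printed in either problem or answer.
Loss on ignition, line by line:
  Rutile: 14.46 × 0.009900 = 0.1432 pbw
  Glass-grade sand: 43.62 × 0.001900 = 0.08288 pbw
  Spodumene concentrate: 3.856 × 0.01530 = 0.05900 pbw
  Lithium carbonate: 11.25 × 0.5951 = 6.695 pbw
  SrCO3: 1.584 × 0.3018 = 0.4781 pbw
Total LOI = 7.458 pbw
Glass = batch − LOI = 74.77 − 7.458 = 67.31 pbw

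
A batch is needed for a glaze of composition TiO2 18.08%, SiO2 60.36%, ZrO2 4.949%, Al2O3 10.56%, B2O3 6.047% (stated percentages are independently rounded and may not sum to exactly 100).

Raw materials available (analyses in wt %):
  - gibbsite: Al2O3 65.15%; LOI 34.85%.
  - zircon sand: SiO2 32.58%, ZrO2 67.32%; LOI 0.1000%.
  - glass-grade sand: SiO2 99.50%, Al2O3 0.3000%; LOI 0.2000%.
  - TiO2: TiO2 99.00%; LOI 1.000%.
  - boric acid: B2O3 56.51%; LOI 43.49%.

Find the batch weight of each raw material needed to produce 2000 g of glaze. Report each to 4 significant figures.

Full precision is carried end to end; the intermediate values are shown (rounded to four significant figures) at each printed step; each reported result receives exactly one rounding; all derived quantities (net glass mass, yield, ignition loss, five oxide percentages, totals) are rebuilt in exact precision using the weight values at 2000 g of glass precisely as stated by either problem or answer.
Target masses of each oxide per 2000 g glaze:
  TiO2: 18.08% × 2000 = 361.6 g
  SiO2: 60.36% × 2000 = 1207 g
  ZrO2: 4.949% × 2000 = 98.98 g
  Al2O3: 10.56% × 2000 = 211.2 g
  B2O3: 6.047% × 2000 = 120.9 g
Balance tally, oxide-wise, from the weights as reported, under the basis named above (summed amounts equal target values modulo rounding of the values):
  TiO2: 365.3·0.9900 = 361.6 g (target 361.6 g)
  SiO2: 147.0·0.3258 + 1165·0.9950 = 1207 g (target 1207 g)
  ZrO2: 147.0·0.6732 = 98.96 g (target 98.98 g)
  Al2O3: 318.8·0.6515 + 1165·0.003000 = 211.2 g (target 211.2 g)
  B2O3: 214.0·0.5651 = 120.9 g (target 120.9 g)
Glass mass check: batch total minus LOI = 2000 g (targets for the oxides total 2000 g; the stated basis being 2000 g — rounding explains the deltas).
Whole-batch sum: Σ batch = 2210 g; ignition loss, Σ(batch × LOI) = 210.3 g; yield: glass divided by total = 90.48%.

Batch per 2000 g glaze:
  gibbsite: 318.8 g
  zircon sand: 147.0 g
  glass-grade sand: 1165 g
  TiO2: 365.3 g
  boric acid: 214.0 g
Total batch = 2210 g; LOI loss = 210.3 g; yield = 90.48%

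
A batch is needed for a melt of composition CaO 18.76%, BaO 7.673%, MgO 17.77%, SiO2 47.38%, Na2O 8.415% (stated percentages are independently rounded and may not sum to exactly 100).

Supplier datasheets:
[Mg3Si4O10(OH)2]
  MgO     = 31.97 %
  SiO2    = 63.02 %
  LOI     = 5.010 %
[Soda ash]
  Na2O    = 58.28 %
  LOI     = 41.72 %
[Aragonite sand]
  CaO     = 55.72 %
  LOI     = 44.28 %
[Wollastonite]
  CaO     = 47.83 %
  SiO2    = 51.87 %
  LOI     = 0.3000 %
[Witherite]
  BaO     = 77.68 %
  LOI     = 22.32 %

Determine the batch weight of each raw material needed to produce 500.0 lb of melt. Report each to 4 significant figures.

The whole derivation holds exact precision end to end — rounding to four significant digits applies to each mid-chain value as displayed. Every reported number is rounded once only. The derived quantities, including the totals, the five compositions, yield, net glass mass, ignition loss, are recomputed using the weight values for 500.0 lb of glass at full float precision exactly as printed in problem or answer.
The oxide mass targets at 500.0 lb melt:
  CaO: 18.76% × 500.0 = 93.80 lb
  BaO: 7.673% × 500.0 = 38.36 lb
  MgO: 17.77% × 500.0 = 88.85 lb
  SiO2: 47.38% × 500.0 = 236.9 lb
  Na2O: 8.415% × 500.0 = 42.08 lb
Balance tally, oxide-wise, from the weights as reported, per the basis as stated (every target is met by its sum within answer rounding):
  CaO: 66.14·0.5572 + 119.1·0.4783 = 93.82 lb (target 93.80 lb)
  BaO: 49.39·0.7768 = 38.37 lb (target 38.36 lb)
  MgO: 277.9·0.3197 = 88.84 lb (target 88.85 lb)
  SiO2: 277.9·0.6302 + 119.1·0.5187 = 236.9 lb (target 236.9 lb)
  Na2O: 72.19·0.5828 = 42.07 lb (target 42.08 lb)
Glass-mass closure: batch Σ − ignition loss = 500.0 lb (targets for the oxides total 500.0 lb; stated basis 500.0 lb — deltas are rounding alone).
Whole-batch sum: Σ batch = 584.7 lb; LOI loss = Σ batch·LOI = 84.71 lb; glass ÷ batch gives a yield of 85.51%.

Batch per 500.0 lb melt:
  Mg3Si4O10(OH)2: 277.9 lb
  Soda ash: 72.19 lb
  Aragonite sand: 66.14 lb
  Wollastonite: 119.1 lb
  Witherite: 49.39 lb
Total batch = 584.7 lb; LOI loss = 84.71 lb; yield = 85.51%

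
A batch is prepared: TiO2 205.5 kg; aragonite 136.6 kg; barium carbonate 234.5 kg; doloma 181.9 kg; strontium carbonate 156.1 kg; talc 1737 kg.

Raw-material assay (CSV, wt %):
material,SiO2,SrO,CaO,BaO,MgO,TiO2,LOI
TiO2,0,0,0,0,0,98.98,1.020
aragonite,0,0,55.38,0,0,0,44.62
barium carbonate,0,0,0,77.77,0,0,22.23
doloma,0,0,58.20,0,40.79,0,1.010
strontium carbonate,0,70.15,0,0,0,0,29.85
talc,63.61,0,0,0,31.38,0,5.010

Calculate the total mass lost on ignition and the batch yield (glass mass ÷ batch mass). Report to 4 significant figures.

LOI loss = 250.6 kg; glass = 2401 kg; yield = 90.55%

All arithmetic maintains full precision in all steps. The intermediate values are displayed (rounded to four significant digits) in the printout. Every reported result is rounded exactly once; derived quantities (the totals, net glass mass, yield, LOI, the six compositions) are re-derived in full float precision starting from the weights for 2401 kg of glass as quoted within the problem or answer text.
Each material's LOI contribution:
  TiO2: 205.5 × 0.01020 = 2.096 kg
  aragonite: 136.6 × 0.4462 = 60.95 kg
  barium carbonate: 234.5 × 0.2223 = 52.13 kg
  doloma: 181.9 × 0.01010 = 1.837 kg
  strontium carbonate: 156.1 × 0.2985 = 46.60 kg
  talc: 1737 × 0.05010 = 87.02 kg
Total LOI = 250.6 kg
Glass = batch − LOI = 2652 − 250.6 = 2401 kg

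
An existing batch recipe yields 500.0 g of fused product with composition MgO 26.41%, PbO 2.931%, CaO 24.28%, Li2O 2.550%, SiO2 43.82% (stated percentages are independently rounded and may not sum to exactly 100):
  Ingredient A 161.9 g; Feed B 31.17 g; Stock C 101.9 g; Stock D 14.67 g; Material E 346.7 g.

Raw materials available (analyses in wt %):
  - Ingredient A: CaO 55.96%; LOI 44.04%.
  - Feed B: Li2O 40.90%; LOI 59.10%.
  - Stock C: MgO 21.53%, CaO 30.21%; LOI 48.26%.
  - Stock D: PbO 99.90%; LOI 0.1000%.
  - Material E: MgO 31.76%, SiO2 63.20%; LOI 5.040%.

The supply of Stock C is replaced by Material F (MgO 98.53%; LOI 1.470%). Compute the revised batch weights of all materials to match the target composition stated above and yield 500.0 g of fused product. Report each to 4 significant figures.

All internal work carries exact precision throughout — working values are shown rounded to four significant figures alongside each step — every reported figure takes a single rounding. All derived quantities are computed starting from the weights on 500.0 g of glass in full precision (the totals, glass mass, five oxide percentages, yield, LOI), as set out in problem or answer.
Target masses of each oxide per 500.0 g fused product:
  MgO: 26.41% × 500.0 = 132.0 g
  PbO: 2.931% × 500.0 = 14.66 g
  CaO: 24.28% × 500.0 = 121.4 g
  Li2O: 2.550% × 500.0 = 12.75 g
  SiO2: 43.82% × 500.0 = 219.1 g
Sums-versus-targets review given the weights on record, for the quoted basis mass (oxide sums agree with the targets up to rounding of the answer):
  MgO: 22.27·0.9853 + 346.7·0.3176 = 132.1 g (target 132.0 g)
  PbO: 14.67·0.9990 = 14.66 g (target 14.66 g)
  CaO: 216.9·0.5596 = 121.4 g (target 121.4 g)
  Li2O: 31.17·0.4090 = 12.75 g (target 12.75 g)
  SiO2: 346.7·0.6320 = 219.1 g (target 219.1 g)
Consistency of the glass mass: the batch minus its LOI: 500.0 g (the targets, summed, come to 500.0 g; the stated basis being 500.0 g — a pure rounding effect).
Summing the batch: Σ batch = 631.7 g; loss to ignition Σ batch·LOI = 131.8 g; glass ÷ batch gives a yield of 79.14%.

Revised batch per 500.0 g fused product:
  Ingredient A: 216.9 g
  Feed B: 31.17 g
  Material F: 22.27 g
  Stock D: 14.67 g
  Material E: 346.7 g
Total batch = 631.7 g; LOI loss = 131.8 g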